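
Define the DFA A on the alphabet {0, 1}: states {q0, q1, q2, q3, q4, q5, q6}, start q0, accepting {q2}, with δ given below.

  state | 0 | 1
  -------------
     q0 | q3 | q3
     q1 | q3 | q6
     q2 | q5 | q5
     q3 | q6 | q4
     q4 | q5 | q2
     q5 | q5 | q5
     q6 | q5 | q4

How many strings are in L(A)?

The useful subgraph on states {q0, q2, q3, q4, q6} is acyclic, so L(A) is finite; the longest accepting path visits 5 useful states, giving maximum string length 4.
Counting accepting paths from q0 by length: 2 of length 3, 2 of length 4. Total 4.

4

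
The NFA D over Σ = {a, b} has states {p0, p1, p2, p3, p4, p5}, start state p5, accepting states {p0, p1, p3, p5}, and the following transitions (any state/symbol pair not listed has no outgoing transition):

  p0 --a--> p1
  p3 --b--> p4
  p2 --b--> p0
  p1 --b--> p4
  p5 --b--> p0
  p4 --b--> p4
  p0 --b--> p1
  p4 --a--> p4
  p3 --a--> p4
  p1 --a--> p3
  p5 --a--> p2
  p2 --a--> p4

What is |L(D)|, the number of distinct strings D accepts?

The useful subgraph on states {p0, p1, p2, p3, p5} is acyclic, so L(D) is finite; the longest accepting path visits 5 useful states, giving maximum string length 4.
Counting accepting paths from p5 by length: 1 of length 0, 1 of length 1, 3 of length 2, 4 of length 3, 2 of length 4. Total 11.

11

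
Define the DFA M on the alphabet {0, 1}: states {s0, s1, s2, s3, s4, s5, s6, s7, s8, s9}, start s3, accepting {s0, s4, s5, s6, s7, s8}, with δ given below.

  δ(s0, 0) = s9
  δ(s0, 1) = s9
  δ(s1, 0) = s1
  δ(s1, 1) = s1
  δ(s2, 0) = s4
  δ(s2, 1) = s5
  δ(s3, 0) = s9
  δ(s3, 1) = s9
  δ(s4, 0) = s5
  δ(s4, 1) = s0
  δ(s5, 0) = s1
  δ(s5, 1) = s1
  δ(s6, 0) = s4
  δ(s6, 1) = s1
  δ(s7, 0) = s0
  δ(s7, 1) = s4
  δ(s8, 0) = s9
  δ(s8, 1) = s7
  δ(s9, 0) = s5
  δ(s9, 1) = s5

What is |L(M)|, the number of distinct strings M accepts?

The useful subgraph on states {s3, s5, s9} is acyclic, so L(M) is finite; the longest accepting path visits 3 useful states, giving maximum string length 2.
Counting accepting paths from s3 by length: 4 of length 2. Total 4.

4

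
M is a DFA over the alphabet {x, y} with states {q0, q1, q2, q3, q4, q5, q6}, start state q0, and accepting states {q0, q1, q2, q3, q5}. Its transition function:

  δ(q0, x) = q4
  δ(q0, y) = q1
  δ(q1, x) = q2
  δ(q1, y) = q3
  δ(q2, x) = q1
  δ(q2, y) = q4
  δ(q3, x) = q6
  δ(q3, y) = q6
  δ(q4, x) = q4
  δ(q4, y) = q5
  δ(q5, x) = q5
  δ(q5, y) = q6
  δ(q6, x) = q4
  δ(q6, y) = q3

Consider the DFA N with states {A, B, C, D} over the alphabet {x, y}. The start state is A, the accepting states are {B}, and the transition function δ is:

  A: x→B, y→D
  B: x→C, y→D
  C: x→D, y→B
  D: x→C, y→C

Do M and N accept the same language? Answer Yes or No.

No

The empty string ε is accepted by M but rejected by N.
So L(M) ≠ L(N).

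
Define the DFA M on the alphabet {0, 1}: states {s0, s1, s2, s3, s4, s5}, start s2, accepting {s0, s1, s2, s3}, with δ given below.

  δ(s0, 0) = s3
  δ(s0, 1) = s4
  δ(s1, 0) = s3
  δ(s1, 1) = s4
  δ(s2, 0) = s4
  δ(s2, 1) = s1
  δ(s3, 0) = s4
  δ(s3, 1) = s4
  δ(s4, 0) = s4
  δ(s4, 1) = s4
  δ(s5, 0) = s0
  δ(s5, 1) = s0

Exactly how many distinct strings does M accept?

The useful subgraph on states {s1, s2, s3} is acyclic, so L(M) is finite; the longest accepting path visits 3 useful states, giving maximum string length 2.
Counting accepting paths from s2 by length: 1 of length 0, 1 of length 1, 1 of length 2. Total 3.

3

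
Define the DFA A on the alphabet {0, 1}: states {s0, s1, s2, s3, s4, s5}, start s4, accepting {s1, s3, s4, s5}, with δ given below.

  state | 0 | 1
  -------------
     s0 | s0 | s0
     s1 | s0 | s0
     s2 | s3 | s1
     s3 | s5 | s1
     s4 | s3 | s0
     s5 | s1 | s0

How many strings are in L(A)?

5

The useful subgraph on states {s1, s3, s4, s5} is acyclic, so L(A) is finite; the longest accepting path visits 4 useful states, giving maximum string length 3.
Counting accepting paths from s4 by length: 1 of length 0, 1 of length 1, 2 of length 2, 1 of length 3. Total 5.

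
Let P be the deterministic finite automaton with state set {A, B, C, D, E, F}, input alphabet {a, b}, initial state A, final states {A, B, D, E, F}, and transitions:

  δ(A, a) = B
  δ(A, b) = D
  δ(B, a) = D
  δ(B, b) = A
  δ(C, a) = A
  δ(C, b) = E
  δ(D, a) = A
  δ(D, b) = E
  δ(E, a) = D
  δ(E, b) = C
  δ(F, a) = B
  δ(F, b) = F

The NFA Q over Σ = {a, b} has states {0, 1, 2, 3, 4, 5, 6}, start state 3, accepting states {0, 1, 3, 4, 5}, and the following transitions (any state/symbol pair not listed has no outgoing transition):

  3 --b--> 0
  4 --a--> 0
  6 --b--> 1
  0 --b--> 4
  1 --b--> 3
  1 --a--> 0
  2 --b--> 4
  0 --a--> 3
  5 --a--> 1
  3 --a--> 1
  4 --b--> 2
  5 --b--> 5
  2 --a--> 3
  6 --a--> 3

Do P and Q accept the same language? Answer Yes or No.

Yes

Exploring the product automaton P × Q from the start pair (A, 3), following both machines on each input symbol, reaches 5 state pairs: (A, 3), (B, 1), (D, 0), (E, 4), (C, 2).
P accepts in {A, B, D, E, F} and Q accepts in {0, 1, 3, 4, 5}. In every reachable pair the two components are either both accepting — (A, 3), (B, 1), (D, 0), (E, 4) — or both non-accepting, so no string is accepted by exactly one of the machines: L(P) \ L(Q) and L(Q) \ L(P) are both empty.
Hence every string is accepted by P iff it is accepted by Q, and the two languages coincide.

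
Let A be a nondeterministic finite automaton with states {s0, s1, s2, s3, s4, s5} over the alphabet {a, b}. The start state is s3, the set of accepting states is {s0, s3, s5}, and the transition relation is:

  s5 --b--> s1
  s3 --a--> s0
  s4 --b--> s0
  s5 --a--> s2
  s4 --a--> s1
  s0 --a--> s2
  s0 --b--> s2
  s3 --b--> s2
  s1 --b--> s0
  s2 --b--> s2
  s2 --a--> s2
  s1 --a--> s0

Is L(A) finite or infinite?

finite

The useful states (reachable from s3 and able to reach an accepting state) are {s0, s3}.
Restricted to these states the transition graph has no cycle, so every accepting path has bounded length and L is finite.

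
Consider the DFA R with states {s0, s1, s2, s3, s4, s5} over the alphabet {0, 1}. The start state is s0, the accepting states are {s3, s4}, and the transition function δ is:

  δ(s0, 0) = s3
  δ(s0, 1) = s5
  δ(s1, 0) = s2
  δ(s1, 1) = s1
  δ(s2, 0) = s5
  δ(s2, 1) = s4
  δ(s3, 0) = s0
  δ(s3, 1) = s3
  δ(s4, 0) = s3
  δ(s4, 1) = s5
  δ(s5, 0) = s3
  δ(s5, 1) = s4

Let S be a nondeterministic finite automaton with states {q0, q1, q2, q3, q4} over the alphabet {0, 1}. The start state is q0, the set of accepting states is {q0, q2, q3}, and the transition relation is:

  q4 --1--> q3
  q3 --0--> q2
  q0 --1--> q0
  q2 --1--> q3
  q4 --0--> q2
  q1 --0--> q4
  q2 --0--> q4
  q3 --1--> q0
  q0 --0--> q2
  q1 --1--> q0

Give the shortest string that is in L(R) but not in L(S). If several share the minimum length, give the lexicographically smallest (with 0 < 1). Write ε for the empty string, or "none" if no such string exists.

0100

The string 0100 is accepted by R but not by S.
No shorter string lies in the difference, and 0100 is the lexicographically first length-4 string in L(R) \ L(S).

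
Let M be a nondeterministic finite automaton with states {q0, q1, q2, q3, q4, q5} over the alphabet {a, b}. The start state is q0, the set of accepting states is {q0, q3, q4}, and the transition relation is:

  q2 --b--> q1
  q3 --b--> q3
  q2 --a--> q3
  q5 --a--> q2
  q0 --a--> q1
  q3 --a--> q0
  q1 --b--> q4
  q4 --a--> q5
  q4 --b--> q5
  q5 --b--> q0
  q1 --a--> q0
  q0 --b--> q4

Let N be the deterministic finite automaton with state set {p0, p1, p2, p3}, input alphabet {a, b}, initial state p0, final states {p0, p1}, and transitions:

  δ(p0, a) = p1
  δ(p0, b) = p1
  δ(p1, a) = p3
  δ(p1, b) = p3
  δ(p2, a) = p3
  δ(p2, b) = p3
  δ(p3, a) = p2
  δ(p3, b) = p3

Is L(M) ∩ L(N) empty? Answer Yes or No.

No

The empty string ε is accepted by both M and N.
Hence L(M) ∩ L(N) ≠ ∅.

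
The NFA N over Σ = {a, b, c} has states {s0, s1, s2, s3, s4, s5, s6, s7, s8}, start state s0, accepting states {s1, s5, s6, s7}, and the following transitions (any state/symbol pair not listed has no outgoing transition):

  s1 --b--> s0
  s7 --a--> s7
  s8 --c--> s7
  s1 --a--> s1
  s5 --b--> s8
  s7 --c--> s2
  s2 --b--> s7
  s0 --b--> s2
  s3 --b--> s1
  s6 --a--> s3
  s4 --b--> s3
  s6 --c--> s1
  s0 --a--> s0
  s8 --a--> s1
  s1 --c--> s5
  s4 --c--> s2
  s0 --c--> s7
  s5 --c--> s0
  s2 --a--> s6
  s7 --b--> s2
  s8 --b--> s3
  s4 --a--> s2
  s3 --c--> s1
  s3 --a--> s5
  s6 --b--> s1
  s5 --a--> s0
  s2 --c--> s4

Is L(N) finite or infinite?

infinite

State s0 is reachable from the start and can reach an accepting state, and it lies on the cycle s0 → s0.
Traversing that cycle any number of times yields accepted strings of unbounded length, so the language is infinite.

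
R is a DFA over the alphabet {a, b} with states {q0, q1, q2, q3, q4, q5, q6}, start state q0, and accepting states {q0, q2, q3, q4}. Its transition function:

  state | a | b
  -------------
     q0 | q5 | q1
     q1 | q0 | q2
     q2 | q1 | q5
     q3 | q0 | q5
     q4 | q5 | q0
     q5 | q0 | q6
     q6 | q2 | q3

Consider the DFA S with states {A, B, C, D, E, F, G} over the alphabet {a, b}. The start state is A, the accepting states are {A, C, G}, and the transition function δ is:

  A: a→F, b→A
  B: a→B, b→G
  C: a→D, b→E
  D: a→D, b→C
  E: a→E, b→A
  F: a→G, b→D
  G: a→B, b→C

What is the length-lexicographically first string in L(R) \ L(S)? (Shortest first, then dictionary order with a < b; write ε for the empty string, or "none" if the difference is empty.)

The string ba is accepted by R but not by S.
No shorter string lies in the difference, and ba is the lexicographically first length-2 string in L(R) \ L(S).

ba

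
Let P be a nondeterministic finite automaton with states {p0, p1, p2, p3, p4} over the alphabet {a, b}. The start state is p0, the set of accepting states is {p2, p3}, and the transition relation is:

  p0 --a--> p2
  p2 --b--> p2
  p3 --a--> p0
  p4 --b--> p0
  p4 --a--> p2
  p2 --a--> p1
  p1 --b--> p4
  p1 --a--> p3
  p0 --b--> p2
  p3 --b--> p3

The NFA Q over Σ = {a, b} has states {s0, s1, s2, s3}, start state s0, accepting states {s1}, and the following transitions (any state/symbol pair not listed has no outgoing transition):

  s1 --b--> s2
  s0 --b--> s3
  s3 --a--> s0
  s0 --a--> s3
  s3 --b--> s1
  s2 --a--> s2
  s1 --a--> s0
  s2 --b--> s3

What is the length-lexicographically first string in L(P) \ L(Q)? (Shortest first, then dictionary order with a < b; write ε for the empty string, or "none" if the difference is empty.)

a

The string a is accepted by P but not by Q.
No shorter string lies in the difference, and a is the lexicographically first length-1 string in L(P) \ L(Q).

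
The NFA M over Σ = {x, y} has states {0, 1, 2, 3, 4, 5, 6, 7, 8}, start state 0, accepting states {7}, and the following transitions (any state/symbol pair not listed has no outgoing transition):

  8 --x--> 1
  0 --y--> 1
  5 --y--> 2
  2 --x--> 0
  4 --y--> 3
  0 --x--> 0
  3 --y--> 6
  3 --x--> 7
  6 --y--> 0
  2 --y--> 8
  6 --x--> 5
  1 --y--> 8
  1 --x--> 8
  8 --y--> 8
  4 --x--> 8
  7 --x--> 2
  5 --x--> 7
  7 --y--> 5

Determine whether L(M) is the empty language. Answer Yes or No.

The states reachable from the start state are {0, 1, 8}.
None of the accepting states {7} is reachable, so no string is accepted and L(M) = ∅.

Yes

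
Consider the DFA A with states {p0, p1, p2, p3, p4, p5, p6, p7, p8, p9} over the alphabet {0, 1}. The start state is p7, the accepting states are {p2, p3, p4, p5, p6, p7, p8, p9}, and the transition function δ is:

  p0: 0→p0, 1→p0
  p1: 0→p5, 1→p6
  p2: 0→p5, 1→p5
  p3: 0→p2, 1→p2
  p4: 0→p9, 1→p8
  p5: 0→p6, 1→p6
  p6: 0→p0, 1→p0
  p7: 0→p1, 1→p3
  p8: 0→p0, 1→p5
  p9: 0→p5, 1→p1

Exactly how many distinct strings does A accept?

The useful subgraph on states {p1, p2, p3, p5, p6, p7} is acyclic, so L(A) is finite; the longest accepting path visits 5 useful states, giving maximum string length 4.
Counting accepting paths from p7 by length: 1 of length 0, 1 of length 1, 4 of length 2, 6 of length 3, 8 of length 4. Total 20.

20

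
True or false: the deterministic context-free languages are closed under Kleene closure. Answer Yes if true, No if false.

L = {c aⁿbⁿ : n≥0} ∪ {cc aⁿb²ⁿ : n≥0} is a DCFL (the number of leading c's fixes which ratio the DPDA checks), but L* is not. Every word of L starts with c, so in a factorisation of the string cc aⁱbʲ (i≥1) into words of L each factor begins at one of the two c's: either the whole string is a single word of L (forcing j = 2i), or it splits as c · (c aⁱbʲ) with c ∈ L (take n = 0) and c aⁱbʲ ∈ L (forcing j = i). Thus L* ∩ cca⁺b* = {cc aⁿbⁿ : n≥1} ∪ {cc aⁿb²ⁿ : n≥1}. A DPDA for L* would give one for this intersection with a regular set, and, started from its configuration after reading cc, one for {aⁿbⁿ : n≥1} ∪ {aⁿb²ⁿ : n≥1}, which no deterministic PDA accepts (a DPDA for it would have a single run on aⁿb²ⁿ, accepting after the prefix aⁿbⁿ and accepting again after n more b's; an ordinary PDA that simulates it on a's and b's and, at any moment when it is accepting, may switch to reading only a fresh letter d while feeding each d to the simulation as a b, would accept aⁱbʲdᵏ (k≥1) exactly when both aⁱbʲ and aⁱbʲ⁺ᵏ are in the language, i.e. its language intersected with the regular set a*b*d⁺ would be exactly {aⁿbⁿdⁿ : n≥1} — impossible, since context-free languages are closed under intersection with regular sets and {aⁿbⁿdⁿ} is not context-free). So L* is not a DCFL.

No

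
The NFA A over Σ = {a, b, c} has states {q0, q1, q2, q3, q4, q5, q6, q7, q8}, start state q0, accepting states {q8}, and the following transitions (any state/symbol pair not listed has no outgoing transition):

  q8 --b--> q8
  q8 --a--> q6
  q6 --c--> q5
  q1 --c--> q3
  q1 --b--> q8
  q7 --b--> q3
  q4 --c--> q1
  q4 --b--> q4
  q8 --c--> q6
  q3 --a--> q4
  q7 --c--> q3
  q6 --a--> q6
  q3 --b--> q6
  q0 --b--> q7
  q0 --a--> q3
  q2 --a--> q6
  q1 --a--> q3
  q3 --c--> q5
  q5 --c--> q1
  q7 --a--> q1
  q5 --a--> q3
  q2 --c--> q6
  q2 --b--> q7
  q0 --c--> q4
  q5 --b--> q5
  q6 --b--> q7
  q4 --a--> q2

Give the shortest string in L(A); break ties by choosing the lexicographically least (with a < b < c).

bab

A breadth-first search from q0 reaches an accepting state first via the path q0 → q7 → q1 → q8 on input bab.
No string of length < 3 is accepted (BFS exhausts all shorter strings without reaching an accepting state), and bab is the lexicographically least accepting string of length 3.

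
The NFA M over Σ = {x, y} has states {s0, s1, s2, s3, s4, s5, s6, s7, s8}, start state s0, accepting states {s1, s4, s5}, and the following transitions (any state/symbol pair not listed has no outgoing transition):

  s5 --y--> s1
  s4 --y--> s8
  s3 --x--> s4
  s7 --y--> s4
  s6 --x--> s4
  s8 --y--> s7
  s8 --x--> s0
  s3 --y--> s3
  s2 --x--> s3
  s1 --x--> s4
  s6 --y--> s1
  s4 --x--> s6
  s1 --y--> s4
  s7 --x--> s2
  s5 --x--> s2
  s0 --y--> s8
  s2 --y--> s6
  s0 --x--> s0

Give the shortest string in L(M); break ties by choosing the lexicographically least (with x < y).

yyy

A breadth-first search from s0 reaches an accepting state first via the path s0 → s8 → s7 → s4 on input yyy.
No string of length < 3 is accepted (BFS exhausts all shorter strings without reaching an accepting state), and yyy is the lexicographically least accepting string of length 3.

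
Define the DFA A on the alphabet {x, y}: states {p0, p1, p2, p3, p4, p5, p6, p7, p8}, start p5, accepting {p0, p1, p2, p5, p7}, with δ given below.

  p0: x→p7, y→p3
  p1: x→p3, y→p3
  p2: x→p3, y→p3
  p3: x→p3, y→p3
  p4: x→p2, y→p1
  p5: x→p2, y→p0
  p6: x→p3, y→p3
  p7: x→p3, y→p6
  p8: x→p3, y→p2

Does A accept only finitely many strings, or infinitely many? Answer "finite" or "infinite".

finite

The useful states (reachable from p5 and able to reach an accepting state) are {p0, p2, p5, p7}.
Restricted to these states the transition graph has no cycle, so every accepting path has bounded length and L is finite.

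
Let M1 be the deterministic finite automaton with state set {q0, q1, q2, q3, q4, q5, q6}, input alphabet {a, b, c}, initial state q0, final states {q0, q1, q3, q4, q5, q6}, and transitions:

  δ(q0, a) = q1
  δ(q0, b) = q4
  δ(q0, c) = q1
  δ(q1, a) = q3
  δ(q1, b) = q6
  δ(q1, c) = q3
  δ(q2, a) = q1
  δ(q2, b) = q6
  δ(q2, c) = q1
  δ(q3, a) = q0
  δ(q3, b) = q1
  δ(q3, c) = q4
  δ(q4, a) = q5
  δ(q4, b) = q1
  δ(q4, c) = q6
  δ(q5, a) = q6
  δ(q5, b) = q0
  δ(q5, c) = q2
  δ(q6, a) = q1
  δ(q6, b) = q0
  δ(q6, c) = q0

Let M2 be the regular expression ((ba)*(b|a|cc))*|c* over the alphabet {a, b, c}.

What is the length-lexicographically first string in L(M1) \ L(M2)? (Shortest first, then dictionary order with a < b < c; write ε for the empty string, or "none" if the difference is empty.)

ac

The string ac is accepted by M1 but not by M2.
No shorter string lies in the difference, and ac is the lexicographically first length-2 string in L(M1) \ L(M2).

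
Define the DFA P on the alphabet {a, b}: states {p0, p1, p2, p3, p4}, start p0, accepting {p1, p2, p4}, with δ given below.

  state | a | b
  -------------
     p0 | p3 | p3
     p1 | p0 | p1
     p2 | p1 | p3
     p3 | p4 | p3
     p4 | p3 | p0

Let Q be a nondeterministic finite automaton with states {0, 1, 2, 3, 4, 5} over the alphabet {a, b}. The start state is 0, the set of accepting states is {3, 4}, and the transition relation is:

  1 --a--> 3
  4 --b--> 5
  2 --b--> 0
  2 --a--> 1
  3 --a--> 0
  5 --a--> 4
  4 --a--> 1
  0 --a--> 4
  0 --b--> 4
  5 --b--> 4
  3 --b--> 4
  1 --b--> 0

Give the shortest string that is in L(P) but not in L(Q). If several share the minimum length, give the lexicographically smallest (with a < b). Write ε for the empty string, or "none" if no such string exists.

The string aa is accepted by P but not by Q.
No shorter string lies in the difference, and aa is the lexicographically first length-2 string in L(P) \ L(Q).

aa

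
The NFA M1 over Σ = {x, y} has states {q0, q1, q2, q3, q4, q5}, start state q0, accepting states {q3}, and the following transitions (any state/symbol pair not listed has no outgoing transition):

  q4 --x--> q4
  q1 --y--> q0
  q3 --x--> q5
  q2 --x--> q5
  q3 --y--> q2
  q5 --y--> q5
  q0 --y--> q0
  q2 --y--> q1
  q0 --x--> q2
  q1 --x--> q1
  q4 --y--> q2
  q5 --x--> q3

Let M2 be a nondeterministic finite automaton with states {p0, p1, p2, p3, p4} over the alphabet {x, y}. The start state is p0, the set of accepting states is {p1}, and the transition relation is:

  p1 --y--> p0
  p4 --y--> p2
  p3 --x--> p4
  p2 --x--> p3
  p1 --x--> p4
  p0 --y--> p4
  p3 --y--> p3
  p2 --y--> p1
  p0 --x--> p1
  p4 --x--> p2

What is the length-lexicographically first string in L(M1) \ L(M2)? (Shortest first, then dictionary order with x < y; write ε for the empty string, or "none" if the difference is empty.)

xxx

The string xxx is accepted by M1 but not by M2.
No shorter string lies in the difference, and xxx is the lexicographically first length-3 string in L(M1) \ L(M2).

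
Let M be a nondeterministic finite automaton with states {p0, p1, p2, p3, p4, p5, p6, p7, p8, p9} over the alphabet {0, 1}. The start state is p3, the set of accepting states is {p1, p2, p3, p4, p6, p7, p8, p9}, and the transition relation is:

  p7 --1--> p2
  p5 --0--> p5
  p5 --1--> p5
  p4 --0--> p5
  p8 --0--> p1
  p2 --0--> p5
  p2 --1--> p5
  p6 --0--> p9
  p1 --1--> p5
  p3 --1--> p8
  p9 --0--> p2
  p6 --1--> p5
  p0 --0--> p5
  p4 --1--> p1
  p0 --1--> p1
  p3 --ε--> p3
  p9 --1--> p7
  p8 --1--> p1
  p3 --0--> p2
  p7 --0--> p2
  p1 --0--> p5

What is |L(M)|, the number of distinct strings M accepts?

The useful subgraph on states {p1, p2, p3, p8} is acyclic, so L(M) is finite; the longest accepting path visits 3 useful states, giving maximum string length 2.
Counting accepting paths from p3 by length: 1 of length 0, 2 of length 1, 2 of length 2. Total 5.

5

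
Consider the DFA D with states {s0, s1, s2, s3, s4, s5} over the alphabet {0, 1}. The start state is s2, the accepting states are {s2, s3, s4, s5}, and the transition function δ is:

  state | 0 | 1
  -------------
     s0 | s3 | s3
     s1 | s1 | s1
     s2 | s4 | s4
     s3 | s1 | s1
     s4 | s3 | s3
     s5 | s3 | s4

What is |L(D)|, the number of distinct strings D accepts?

The useful subgraph on states {s2, s3, s4} is acyclic, so L(D) is finite; the longest accepting path visits 3 useful states, giving maximum string length 2.
Counting accepting paths from s2 by length: 1 of length 0, 2 of length 1, 4 of length 2. Total 7.

7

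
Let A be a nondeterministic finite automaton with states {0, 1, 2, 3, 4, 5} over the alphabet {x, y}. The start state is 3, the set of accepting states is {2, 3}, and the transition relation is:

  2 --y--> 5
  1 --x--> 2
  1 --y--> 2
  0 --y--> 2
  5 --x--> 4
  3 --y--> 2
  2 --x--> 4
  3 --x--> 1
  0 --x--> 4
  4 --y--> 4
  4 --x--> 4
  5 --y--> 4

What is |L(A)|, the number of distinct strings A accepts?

The useful subgraph on states {1, 2, 3} is acyclic, so L(A) is finite; the longest accepting path visits 3 useful states, giving maximum string length 2.
Counting accepting paths from 3 by length: 1 of length 0, 1 of length 1, 2 of length 2. Total 4.

4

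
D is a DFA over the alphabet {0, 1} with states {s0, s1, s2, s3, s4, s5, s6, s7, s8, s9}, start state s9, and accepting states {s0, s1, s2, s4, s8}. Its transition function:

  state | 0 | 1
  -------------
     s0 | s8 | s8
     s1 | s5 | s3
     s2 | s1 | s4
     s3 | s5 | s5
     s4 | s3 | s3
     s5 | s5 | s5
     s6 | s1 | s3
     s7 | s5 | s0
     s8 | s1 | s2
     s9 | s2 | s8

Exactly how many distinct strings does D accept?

8

The useful subgraph on states {s1, s2, s4, s8, s9} is acyclic, so L(D) is finite; the longest accepting path visits 4 useful states, giving maximum string length 3.
Counting accepting paths from s9 by length: 2 of length 1, 4 of length 2, 2 of length 3. Total 8.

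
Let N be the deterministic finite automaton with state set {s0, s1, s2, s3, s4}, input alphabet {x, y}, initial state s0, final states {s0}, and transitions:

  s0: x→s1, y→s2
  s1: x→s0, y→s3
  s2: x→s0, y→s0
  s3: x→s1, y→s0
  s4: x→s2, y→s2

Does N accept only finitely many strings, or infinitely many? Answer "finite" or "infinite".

State s0 is reachable from the start and can reach an accepting state, and it lies on the cycle s0 → s1 → s0.
Traversing that cycle any number of times yields accepted strings of unbounded length, so the language is infinite.

infinite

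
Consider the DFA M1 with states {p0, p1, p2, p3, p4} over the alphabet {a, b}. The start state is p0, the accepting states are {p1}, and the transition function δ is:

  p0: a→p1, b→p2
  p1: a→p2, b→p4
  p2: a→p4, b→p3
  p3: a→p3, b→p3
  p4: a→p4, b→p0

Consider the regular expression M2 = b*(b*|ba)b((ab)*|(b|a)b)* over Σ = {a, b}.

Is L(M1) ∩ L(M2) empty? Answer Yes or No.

Yes

Converting the expression M2 to a DFA (subset construction, then merging equivalent states) gives the minimal DFA with states {r0, r1, r2, r3, r4}, start state r0, accepting states {r2, r4} and transitions r0: a→r1, b→r2; r1: a→r1, b→r1; r2: a→r3, b→r2; r3: a→r1, b→r4; r4: a→r3, b→r3.
Exploring the product automaton M1 × M2 from the start pair (p0, r0), following both machines on each input symbol, reaches 17 state pairs: (p0, r0), (p1, r1), (p2, r2), (p2, r1), (p4, r1), (p4, r3), (p3, r2), (p3, r1), (p0, r1), (p0, r4), (p3, r3), (p1, r3), (p2, r3), (p3, r4), (p4, r4), (p0, r3), (p2, r4).
M1 accepts in {p1} and M2 accepts in {r2, r4}; no reachable pair has both components accepting, so no string drives both machines to acceptance simultaneously and L(M1) ∩ L(M2) = ∅.
So no string is accepted by both, and the intersection is empty.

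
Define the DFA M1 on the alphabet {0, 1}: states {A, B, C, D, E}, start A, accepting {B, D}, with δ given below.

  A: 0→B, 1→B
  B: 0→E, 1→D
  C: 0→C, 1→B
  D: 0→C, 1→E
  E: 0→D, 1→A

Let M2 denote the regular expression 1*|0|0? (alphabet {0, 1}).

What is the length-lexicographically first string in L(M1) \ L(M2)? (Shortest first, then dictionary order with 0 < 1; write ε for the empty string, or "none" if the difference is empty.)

The string 01 is accepted by M1 but not by M2.
No shorter string lies in the difference, and 01 is the lexicographically first length-2 string in L(M1) \ L(M2).

01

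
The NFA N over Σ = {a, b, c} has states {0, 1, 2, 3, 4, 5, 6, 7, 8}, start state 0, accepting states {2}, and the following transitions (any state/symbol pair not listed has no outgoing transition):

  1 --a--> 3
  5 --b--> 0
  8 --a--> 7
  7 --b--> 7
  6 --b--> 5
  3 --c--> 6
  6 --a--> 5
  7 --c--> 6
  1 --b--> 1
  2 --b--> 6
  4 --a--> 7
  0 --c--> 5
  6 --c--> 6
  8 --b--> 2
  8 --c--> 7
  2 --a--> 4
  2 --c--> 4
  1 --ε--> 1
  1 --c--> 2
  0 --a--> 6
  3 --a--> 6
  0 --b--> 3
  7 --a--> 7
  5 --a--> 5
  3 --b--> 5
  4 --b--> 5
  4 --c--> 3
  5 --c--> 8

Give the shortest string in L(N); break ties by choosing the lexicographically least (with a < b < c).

ccb

A breadth-first search from 0 reaches an accepting state first via the path 0 → 5 → 8 → 2 on input ccb.
No string of length < 3 is accepted (BFS exhausts all shorter strings without reaching an accepting state), and ccb is the lexicographically least accepting string of length 3.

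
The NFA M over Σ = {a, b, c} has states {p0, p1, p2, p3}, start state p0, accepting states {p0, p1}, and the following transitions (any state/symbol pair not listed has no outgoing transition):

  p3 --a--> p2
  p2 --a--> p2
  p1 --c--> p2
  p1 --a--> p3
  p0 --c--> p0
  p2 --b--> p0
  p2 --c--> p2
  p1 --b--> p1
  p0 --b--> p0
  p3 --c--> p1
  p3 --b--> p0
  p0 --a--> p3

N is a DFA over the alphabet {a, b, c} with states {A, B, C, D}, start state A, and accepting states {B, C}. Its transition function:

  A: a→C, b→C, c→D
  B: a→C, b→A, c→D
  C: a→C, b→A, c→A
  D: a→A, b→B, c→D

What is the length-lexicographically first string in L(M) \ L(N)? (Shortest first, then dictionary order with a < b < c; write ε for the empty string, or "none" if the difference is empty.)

The empty string ε is accepted by M but not by N.
Since ε is the unique shortest string, it is the required witness.

ε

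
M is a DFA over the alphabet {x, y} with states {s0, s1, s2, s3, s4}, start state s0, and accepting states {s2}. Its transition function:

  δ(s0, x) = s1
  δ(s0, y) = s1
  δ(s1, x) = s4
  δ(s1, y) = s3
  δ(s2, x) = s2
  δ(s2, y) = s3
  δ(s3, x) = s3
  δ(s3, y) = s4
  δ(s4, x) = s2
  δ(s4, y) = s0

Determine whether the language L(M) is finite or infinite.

State s3 is reachable from the start and can reach an accepting state, and it lies on the cycle s3 → s3.
Traversing that cycle any number of times yields accepted strings of unbounded length, so the language is infinite.

infinite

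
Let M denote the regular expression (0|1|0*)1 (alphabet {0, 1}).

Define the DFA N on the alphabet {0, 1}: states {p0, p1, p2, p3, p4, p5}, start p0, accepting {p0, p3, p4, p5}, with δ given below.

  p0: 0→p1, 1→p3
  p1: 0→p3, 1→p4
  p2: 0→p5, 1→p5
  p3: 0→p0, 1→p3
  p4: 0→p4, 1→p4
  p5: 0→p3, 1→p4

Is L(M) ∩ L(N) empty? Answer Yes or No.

No

The string 1 is accepted by both M and N.
Hence L(M) ∩ L(N) ≠ ∅.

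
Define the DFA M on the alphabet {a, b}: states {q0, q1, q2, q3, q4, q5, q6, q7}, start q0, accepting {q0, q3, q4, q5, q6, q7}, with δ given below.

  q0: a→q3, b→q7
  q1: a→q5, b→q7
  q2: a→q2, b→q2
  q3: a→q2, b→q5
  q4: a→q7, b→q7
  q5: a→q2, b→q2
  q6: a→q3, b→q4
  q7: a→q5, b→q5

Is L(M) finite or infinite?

The useful states (reachable from q0 and able to reach an accepting state) are {q0, q3, q5, q7}.
Restricted to these states the transition graph has no cycle, so every accepting path has bounded length and L is finite.

finite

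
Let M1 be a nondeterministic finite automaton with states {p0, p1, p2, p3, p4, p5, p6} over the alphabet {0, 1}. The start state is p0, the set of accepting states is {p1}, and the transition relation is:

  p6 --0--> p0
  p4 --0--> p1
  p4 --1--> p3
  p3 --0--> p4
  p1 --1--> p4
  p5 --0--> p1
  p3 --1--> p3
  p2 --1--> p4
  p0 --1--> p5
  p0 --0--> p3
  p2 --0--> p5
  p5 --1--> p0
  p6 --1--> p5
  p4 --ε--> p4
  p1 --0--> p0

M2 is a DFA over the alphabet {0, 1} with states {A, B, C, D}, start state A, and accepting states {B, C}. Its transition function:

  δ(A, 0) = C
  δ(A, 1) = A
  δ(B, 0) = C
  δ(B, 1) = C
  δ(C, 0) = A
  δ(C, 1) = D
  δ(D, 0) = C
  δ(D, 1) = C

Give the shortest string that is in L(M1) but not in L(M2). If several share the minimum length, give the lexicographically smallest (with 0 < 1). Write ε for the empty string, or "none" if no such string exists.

0100

The string 0100 is accepted by M1 but not by M2.
No shorter string lies in the difference, and 0100 is the lexicographically first length-4 string in L(M1) \ L(M2).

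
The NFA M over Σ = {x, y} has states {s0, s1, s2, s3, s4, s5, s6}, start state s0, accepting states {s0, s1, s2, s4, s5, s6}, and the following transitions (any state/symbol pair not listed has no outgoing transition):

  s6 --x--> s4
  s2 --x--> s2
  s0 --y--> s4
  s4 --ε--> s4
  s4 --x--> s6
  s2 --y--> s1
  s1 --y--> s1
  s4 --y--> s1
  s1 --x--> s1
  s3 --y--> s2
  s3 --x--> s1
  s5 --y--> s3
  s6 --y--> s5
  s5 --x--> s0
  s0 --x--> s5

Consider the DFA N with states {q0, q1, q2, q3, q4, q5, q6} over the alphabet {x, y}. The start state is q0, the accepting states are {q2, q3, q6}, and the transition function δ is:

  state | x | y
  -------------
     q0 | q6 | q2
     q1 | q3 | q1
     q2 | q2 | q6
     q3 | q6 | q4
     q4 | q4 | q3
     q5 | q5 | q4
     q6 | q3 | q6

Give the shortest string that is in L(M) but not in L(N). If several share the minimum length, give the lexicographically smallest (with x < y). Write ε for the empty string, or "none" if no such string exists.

ε

The empty string ε is accepted by M but not by N.
Since ε is the unique shortest string, it is the required witness.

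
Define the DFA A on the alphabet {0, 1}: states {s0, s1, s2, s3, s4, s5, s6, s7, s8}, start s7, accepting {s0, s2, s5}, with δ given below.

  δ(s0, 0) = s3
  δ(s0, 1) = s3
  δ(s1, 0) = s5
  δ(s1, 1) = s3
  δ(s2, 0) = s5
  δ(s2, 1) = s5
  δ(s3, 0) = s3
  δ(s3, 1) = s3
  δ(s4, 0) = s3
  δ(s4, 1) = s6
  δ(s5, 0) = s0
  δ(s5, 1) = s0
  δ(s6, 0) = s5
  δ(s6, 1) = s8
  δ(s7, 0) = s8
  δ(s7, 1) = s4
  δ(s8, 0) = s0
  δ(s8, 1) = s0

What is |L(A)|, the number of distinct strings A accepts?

7

The useful subgraph on states {s0, s4, s5, s6, s7, s8} is acyclic, so L(A) is finite; the longest accepting path visits 5 useful states, giving maximum string length 4.
Counting accepting paths from s7 by length: 2 of length 2, 1 of length 3, 4 of length 4. Total 7.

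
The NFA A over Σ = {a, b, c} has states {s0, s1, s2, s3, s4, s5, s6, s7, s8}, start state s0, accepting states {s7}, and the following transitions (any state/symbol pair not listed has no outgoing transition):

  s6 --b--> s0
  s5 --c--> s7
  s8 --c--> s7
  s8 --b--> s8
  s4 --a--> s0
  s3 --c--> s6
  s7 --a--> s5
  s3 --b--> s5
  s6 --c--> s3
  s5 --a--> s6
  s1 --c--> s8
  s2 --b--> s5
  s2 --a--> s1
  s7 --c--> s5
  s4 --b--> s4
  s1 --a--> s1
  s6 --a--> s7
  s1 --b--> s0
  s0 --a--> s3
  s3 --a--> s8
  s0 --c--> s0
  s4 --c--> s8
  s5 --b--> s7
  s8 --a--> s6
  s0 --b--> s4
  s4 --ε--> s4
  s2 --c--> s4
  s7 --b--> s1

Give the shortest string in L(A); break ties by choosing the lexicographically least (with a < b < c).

aac

A breadth-first search from s0 reaches an accepting state first via the path s0 → s3 → s8 → s7 on input aac.
No string of length < 3 is accepted (BFS exhausts all shorter strings without reaching an accepting state), and aac is the lexicographically least accepting string of length 3.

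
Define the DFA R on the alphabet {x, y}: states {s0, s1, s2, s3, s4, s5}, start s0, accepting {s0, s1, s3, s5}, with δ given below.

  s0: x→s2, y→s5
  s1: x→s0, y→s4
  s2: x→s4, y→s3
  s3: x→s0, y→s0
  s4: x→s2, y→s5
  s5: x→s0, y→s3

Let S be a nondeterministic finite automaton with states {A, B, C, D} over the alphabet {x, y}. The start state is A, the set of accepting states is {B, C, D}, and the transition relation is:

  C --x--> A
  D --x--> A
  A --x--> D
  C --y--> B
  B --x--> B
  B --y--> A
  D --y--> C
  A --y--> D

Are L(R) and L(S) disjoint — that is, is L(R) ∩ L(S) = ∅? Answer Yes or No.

No

The string y is accepted by both R and S.
Hence L(R) ∩ L(S) ≠ ∅.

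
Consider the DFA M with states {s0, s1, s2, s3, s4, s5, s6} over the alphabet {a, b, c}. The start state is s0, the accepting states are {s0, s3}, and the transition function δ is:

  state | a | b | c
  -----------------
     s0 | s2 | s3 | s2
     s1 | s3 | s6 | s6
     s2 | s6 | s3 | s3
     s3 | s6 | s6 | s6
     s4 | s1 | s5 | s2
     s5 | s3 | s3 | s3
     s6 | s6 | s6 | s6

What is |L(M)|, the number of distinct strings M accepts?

The useful subgraph on states {s0, s2, s3} is acyclic, so L(M) is finite; the longest accepting path visits 3 useful states, giving maximum string length 2.
Counting accepting paths from s0 by length: 1 of length 0, 1 of length 1, 4 of length 2. Total 6.

6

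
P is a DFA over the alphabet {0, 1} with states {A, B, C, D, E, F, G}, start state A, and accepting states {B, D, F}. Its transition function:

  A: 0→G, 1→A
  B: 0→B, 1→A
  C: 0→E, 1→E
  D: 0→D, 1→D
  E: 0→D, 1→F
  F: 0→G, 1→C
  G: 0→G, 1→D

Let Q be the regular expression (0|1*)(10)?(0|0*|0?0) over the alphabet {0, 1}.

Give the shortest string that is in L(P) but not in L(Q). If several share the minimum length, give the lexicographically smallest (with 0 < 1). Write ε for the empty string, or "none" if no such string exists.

The string 01 is accepted by P but not by Q.
No shorter string lies in the difference, and 01 is the lexicographically first length-2 string in L(P) \ L(Q).

01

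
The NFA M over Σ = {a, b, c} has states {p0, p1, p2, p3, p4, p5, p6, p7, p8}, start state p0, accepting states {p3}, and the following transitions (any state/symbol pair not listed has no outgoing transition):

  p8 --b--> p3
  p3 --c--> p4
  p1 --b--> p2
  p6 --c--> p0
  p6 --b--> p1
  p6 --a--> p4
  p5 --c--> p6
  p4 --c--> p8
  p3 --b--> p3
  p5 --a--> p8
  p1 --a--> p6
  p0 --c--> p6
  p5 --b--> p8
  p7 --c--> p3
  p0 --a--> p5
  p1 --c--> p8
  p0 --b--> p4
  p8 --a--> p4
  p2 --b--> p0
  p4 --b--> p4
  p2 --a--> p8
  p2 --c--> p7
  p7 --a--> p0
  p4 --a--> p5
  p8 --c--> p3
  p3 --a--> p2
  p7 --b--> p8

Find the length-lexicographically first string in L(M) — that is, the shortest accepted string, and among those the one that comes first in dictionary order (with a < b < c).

aab

A breadth-first search from p0 reaches an accepting state first via the path p0 → p5 → p8 → p3 on input aab.
No string of length < 3 is accepted (BFS exhausts all shorter strings without reaching an accepting state), and aab is the lexicographically least accepting string of length 3.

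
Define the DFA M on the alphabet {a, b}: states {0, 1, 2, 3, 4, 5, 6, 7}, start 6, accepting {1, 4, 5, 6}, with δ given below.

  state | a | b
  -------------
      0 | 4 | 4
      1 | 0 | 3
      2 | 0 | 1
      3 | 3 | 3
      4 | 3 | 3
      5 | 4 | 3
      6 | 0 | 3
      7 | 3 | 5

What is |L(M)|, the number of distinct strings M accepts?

The useful subgraph on states {0, 4, 6} is acyclic, so L(M) is finite; the longest accepting path visits 3 useful states, giving maximum string length 2.
Counting accepting paths from 6 by length: 1 of length 0, 2 of length 2. Total 3.

3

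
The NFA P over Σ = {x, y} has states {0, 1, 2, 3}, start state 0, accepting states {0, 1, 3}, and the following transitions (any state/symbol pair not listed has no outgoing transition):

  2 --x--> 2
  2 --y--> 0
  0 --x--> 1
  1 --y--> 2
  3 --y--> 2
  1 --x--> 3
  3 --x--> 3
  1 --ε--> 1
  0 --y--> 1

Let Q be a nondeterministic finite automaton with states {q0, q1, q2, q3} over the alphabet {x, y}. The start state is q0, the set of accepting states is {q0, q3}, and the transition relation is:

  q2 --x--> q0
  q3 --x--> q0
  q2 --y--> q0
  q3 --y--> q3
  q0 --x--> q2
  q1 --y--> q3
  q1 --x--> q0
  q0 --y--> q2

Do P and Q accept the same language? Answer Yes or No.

The string x is accepted by P but rejected by Q.
So L(P) ≠ L(Q).

No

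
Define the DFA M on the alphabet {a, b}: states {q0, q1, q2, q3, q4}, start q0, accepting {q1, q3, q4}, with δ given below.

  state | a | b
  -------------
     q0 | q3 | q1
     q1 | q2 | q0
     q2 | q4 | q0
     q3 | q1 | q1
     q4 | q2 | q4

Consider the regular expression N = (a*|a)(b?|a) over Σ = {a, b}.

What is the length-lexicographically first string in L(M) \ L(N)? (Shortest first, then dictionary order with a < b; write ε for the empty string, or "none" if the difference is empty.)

The string baa is accepted by M but not by N.
No shorter string lies in the difference, and baa is the lexicographically first length-3 string in L(M) \ L(N).

baa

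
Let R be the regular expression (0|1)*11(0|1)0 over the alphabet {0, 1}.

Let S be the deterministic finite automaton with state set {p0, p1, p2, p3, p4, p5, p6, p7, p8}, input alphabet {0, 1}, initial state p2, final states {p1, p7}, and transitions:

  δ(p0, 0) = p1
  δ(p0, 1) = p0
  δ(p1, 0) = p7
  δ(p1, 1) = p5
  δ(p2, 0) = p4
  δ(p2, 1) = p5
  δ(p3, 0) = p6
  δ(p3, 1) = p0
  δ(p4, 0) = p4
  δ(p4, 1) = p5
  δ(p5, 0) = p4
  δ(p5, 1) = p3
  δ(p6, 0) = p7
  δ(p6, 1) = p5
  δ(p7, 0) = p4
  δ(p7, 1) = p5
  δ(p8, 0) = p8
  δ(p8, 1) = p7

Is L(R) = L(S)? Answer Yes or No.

Converting the expression R to a DFA (subset construction, then merging equivalent states) gives the minimal DFA with states {r0, r1, r2, r3, r4, r5, r6}, start state r0, accepting states {r5, r6} and transitions r0: 0→r0, 1→r1; r1: 0→r0, 1→r2; r2: 0→r3, 1→r4; r3: 0→r5, 1→r1; r4: 0→r6, 1→r4; r5: 0→r0, 1→r1; r6: 0→r5, 1→r1.
Exploring the product automaton R × S from the start pair (r0, p2), following both machines on each input symbol, reaches 8 state pairs: (r0, p2), (r0, p4), (r1, p5), (r2, p3), (r3, p6), (r4, p0), (r5, p7), (r6, p1).
R accepts in {r5, r6} and S accepts in {p1, p7}. In every reachable pair the two components are either both accepting — (r5, p7), (r6, p1) — or both non-accepting, so no string is accepted by exactly one of the machines: L(R) \ L(S) and L(S) \ L(R) are both empty.
Hence every string is accepted by R iff it is accepted by S, and the two languages coincide.

Yes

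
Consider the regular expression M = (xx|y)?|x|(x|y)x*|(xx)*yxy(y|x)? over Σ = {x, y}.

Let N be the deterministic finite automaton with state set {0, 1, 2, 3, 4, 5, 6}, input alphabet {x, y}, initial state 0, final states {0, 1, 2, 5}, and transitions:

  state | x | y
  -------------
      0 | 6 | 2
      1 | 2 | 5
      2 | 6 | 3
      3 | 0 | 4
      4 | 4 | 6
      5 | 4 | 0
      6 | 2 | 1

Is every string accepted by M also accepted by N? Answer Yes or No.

No

The string x is in L(M) but not in L(N).
So L(M) ⊄ L(N).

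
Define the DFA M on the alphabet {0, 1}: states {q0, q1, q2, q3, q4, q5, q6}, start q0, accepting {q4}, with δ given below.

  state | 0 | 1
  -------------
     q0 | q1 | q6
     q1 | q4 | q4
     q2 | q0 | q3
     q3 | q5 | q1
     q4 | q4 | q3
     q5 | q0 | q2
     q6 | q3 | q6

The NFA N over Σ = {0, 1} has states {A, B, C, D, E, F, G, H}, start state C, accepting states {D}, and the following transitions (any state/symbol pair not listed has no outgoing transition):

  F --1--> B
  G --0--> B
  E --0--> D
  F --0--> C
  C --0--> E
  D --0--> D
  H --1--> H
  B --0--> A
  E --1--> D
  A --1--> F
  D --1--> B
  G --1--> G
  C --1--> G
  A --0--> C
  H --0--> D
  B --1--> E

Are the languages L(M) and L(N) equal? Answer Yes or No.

Yes

Exploring the product automaton M × N from the start pair (q0, C), following both machines on each input symbol, reaches 7 state pairs: (q0, C), (q1, E), (q6, G), (q4, D), (q3, B), (q5, A), (q2, F).
M accepts in {q4} and N accepts in {D}. In every reachable pair the two components are either both accepting — (q4, D) — or both non-accepting, so no string is accepted by exactly one of the machines: L(M) \ L(N) and L(N) \ L(M) are both empty.
Hence every string is accepted by M iff it is accepted by N, and the two languages coincide.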